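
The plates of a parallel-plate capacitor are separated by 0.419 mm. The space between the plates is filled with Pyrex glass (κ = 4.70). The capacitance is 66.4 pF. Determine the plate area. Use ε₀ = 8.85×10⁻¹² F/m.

A = Cd/(κε₀) = 6.64×10⁻¹¹ × 4.19×10⁻⁴ / (4.70 × 8.85×10⁻¹²) = 6.69×10⁻⁴ m².

A ≈ 6.69 cm²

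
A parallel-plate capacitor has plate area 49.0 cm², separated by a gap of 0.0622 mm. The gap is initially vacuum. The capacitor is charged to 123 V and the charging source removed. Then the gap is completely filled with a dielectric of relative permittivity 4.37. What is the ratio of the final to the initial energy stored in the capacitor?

0.229

Isolated ⇒ Q is held fixed.
C₂ = 4.37 C₁ and U = Q²/(2C), so U₂/U₁ = C₁/C₂ = 0.229.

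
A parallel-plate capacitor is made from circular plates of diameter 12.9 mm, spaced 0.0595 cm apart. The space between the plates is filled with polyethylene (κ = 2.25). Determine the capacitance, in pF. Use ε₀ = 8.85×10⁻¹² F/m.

A = π(12.9/2 mm)² = 1.31×10⁻⁴ m².
C = κε₀A/d = 2.25 × 8.85×10⁻¹² × 1.31×10⁻⁴ / 5.95×10⁻⁴ = 4.37×10⁻¹² F.

4.37 pF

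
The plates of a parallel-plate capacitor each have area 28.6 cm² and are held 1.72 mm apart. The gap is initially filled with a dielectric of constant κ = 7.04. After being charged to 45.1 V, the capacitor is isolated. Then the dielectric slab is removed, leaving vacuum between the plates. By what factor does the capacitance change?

C₂/C₁ ≈ 0.142

C = κε₀A/d scales with κ, so C₂/C₁ = 1/κ = 1/7.04 = 0.142.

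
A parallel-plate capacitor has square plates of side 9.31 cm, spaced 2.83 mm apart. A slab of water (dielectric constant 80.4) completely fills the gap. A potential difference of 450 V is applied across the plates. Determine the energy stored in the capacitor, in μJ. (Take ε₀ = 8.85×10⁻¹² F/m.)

A = (9.31 cm)² = 8.67×10⁻³ m².
C = κε₀A/d = 80.4 × 8.85×10⁻¹² × 8.67×10⁻³ / 2.83×10⁻³ = 2.18×10⁻⁹ F.
U = ½CV² = ½ × 2.18×10⁻⁹ × (450)² = 2.21×10⁻⁴ J.

U ≈ 221 μJ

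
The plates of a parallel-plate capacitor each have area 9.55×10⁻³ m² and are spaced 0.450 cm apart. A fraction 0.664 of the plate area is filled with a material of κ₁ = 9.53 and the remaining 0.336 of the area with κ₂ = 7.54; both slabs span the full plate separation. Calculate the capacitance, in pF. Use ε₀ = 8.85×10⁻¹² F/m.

C ≈ 166 pF

Side-by-side slabs ⇒ two capacitors in parallel, each spanning the full gap.
C₁ = κ₁ε₀A₁/d = 9.53 × 8.85×10⁻¹² × 6.34×10⁻³ / 4.50×10⁻³ = 1.19×10⁻¹⁰ F.
C₂ = κ₂ε₀A₂/d = 7.54 × 8.85×10⁻¹² × 3.21×10⁻³ / 4.50×10⁻³ = 4.76×10⁻¹¹ F.
C = C₁ + C₂ = 1.66×10⁻¹⁰ F.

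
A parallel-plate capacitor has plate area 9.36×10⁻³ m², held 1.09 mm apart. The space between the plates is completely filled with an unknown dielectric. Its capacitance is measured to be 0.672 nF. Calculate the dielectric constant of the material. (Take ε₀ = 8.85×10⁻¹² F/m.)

κ = Cd/(ε₀A) = 6.72×10⁻¹⁰ × 1.09×10⁻³ / (8.85×10⁻¹² × 9.36×10⁻³) = 8.84.

8.84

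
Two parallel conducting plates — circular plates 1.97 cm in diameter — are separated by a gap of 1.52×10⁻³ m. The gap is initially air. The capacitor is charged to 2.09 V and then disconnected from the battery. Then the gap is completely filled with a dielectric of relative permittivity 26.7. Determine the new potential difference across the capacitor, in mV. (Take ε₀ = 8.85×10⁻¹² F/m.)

A = π(1.97/2 cm)² = 3.05×10⁻⁴ m².
Initially C₁ = ε₀A/d = 8.85×10⁻¹² × 3.05×10⁻⁴ / 1.52×10⁻³ = 1.77×10⁻¹² F.
V₁ = 2.09 V.
Isolated ⇒ Q is held fixed. C₂ = 26.7 C₁ and V = Q/C, so V₂/V₁ = C₁/C₂ = 0.0375.
V₂ = 0.0375 × 2.09 = 7.83×10⁻² V.

78.3 mV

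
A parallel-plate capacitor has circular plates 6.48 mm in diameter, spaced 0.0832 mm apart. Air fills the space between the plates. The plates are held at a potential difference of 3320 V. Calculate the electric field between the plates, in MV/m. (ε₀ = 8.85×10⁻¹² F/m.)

E = V/d = 3320 / 8.32×10⁻⁵ = 3.99×10⁷ V/m.

39.9 MV/m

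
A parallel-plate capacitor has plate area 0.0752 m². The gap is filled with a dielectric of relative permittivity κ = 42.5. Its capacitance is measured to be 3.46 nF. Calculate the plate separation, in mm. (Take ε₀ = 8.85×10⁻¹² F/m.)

8.17 mm

d = κε₀A/C = 42.5 × 8.85×10⁻¹² × 7.52×10⁻² / 3.46×10⁻⁹ = 8.17×10⁻³ m.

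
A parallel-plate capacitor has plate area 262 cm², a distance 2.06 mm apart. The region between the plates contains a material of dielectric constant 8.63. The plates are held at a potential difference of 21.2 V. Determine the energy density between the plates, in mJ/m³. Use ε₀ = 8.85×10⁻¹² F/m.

4.04 mJ/m³

E = V/d = 21.2 / 2.06×10⁻³ = 1.03×10⁴ V/m.
u = ½κε₀E² = ½ × 8.63 × 8.85×10⁻¹² × (1.03×10⁴)² = 4.04×10⁻³ J/m³.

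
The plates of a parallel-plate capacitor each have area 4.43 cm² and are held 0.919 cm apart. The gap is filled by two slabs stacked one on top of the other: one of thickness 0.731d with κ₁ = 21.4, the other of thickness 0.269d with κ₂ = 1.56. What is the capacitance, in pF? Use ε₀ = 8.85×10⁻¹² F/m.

A = 4.43 cm² = 4.43×10⁻⁴ m².
Stacked slabs ⇒ two capacitors in series, each with the full plate area.
C₁ = κ₁ε₀A/d₁ = 21.4 × 8.85×10⁻¹² × 4.43×10⁻⁴ / 6.72×10⁻³ = 1.25×10⁻¹¹ F.
C₂ = κ₂ε₀A/d₂ = 1.56 × 8.85×10⁻¹² × 4.43×10⁻⁴ / 2.47×10⁻³ = 2.47×10⁻¹² F.
C = (1/C₁ + 1/C₂)⁻¹ = 2.06×10⁻¹² F.

2.06 pF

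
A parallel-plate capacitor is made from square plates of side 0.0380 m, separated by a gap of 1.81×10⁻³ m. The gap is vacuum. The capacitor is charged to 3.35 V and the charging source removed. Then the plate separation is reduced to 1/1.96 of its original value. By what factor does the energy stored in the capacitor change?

Isolated ⇒ Q is held fixed.
C₂ = 1.96 C₁ and U = Q²/(2C), so U₂/U₁ = C₁/C₂ = 0.510.

U₂/U₁ ≈ 0.510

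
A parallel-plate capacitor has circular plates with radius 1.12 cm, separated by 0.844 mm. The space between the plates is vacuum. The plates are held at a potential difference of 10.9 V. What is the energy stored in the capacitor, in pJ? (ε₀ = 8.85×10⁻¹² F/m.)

U ≈ 245 pJ

A = π(1.12 cm)² = 3.94×10⁻⁴ m².
C = ε₀A/d = 8.85×10⁻¹² × 3.94×10⁻⁴ / 8.44×10⁻⁴ = 4.13×10⁻¹² F.
U = ½CV² = ½ × 4.13×10⁻¹² × (10.9)² = 2.45×10⁻¹⁰ J.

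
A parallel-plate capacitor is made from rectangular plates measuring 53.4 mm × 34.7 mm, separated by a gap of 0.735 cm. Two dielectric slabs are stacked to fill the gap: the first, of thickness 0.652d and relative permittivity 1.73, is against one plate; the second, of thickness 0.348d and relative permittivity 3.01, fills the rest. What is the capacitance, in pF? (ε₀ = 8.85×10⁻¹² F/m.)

A = 53.4 × 34.7 mm² = 1.85×10⁻³ m².
Stacked slabs ⇒ two capacitors in series, each with the full plate area.
C₁ = κ₁ε₀A/d₁ = 1.73 × 8.85×10⁻¹² × 1.85×10⁻³ / 4.79×10⁻³ = 5.92×10⁻¹² F.
C₂ = κ₂ε₀A/d₂ = 3.01 × 8.85×10⁻¹² × 1.85×10⁻³ / 2.56×10⁻³ = 1.93×10⁻¹¹ F.
C = (1/C₁ + 1/C₂)⁻¹ = 4.53×10⁻¹² F.

4.53 pF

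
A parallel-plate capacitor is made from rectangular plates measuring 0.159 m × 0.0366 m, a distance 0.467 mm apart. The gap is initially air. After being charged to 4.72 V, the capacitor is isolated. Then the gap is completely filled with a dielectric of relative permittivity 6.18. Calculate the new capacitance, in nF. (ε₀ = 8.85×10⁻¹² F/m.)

A = 0.159 × 0.0366 m² = 5.82×10⁻³ m².
Initially C₁ = ε₀A/d = 8.85×10⁻¹² × 5.82×10⁻³ / 4.67×10⁻⁴ = 1.10×10⁻¹⁰ F.
C = κε₀A/d scales with κ, so C₂/C₁ = κ = 6.18.
C₂ = 6.18 × 1.10×10⁻¹⁰ = 6.82×10⁻¹⁰ F.

C ≈ 0.682 nF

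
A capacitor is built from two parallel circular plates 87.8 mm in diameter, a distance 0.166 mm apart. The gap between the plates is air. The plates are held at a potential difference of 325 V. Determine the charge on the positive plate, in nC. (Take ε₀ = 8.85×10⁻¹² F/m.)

A = π(87.8/2 mm)² = 6.05×10⁻³ m².
C = ε₀A/d = 8.85×10⁻¹² × 6.05×10⁻³ / 1.66×10⁻⁴ = 3.23×10⁻¹⁰ F.
Q = CV = 3.23×10⁻¹⁰ × 325 = 1.05×10⁻⁷ C.

Q ≈ 105 nC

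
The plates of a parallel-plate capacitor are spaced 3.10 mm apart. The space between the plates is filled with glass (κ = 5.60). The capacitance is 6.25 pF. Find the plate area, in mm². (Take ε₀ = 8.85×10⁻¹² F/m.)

A = Cd/(κε₀) = 6.25×10⁻¹² × 3.10×10⁻³ / (5.60 × 8.85×10⁻¹²) = 3.91×10⁻⁴ m².

391 mm²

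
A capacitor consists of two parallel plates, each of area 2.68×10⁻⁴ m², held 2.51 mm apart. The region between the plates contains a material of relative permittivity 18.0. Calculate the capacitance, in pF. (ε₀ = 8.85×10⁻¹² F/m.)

C = κε₀A/d = 18.0 × 8.85×10⁻¹² × 2.68×10⁻⁴ / 2.51×10⁻³ = 1.70×10⁻¹¹ F.

17.0 pF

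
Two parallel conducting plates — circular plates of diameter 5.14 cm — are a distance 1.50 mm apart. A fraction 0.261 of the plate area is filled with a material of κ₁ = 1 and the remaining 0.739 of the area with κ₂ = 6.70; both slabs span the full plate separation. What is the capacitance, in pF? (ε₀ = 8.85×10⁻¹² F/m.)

A = π(5.14/2 cm)² = 2.07×10⁻³ m².
Side-by-side slabs ⇒ two capacitors in parallel, each spanning the full gap.
C₁ = κ₁ε₀A₁/d = 1.00 × 8.85×10⁻¹² × 5.42×10⁻⁴ / 1.50×10⁻³ = 3.20×10⁻¹² F.
C₂ = κ₂ε₀A₂/d = 6.70 × 8.85×10⁻¹² × 1.53×10⁻³ / 1.50×10⁻³ = 6.06×10⁻¹¹ F.
C = C₁ + C₂ = 6.38×10⁻¹¹ F.

C ≈ 63.8 pF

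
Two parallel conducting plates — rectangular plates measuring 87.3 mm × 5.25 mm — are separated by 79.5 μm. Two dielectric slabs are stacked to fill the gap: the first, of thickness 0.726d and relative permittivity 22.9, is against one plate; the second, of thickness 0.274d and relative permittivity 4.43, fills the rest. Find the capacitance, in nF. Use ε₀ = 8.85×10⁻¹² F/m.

A = 87.3 × 5.25 mm² = 4.58×10⁻⁴ m².
Stacked slabs ⇒ two capacitors in series, each with the full plate area.
C₁ = κ₁ε₀A/d₁ = 22.9 × 8.85×10⁻¹² × 4.58×10⁻⁴ / 5.77×10⁻⁵ = 1.61×10⁻⁹ F.
C₂ = κ₂ε₀A/d₂ = 4.43 × 8.85×10⁻¹² × 4.58×10⁻⁴ / 2.18×10⁻⁵ = 8.25×10⁻¹⁰ F.
C = (1/C₁ + 1/C₂)⁻¹ = 5.45×10⁻¹⁰ F.

0.545 nF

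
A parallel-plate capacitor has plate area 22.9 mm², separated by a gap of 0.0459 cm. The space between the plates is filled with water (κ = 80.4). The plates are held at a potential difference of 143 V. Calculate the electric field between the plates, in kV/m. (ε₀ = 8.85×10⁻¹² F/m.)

E = V/d = 143 / 4.59×10⁻⁴ = 3.12×10⁵ V/m.

E ≈ 312 kV/m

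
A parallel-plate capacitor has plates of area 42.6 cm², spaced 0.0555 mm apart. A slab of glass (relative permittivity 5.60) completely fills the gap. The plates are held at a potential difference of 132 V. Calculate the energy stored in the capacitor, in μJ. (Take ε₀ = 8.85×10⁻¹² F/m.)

A = 42.6 cm² = 4.26×10⁻³ m².
C = κε₀A/d = 5.60 × 8.85×10⁻¹² × 4.26×10⁻³ / 5.55×10⁻⁵ = 3.80×10⁻⁹ F.
U = ½CV² = ½ × 3.80×10⁻⁹ × (132)² = 3.31×10⁻⁵ J.

33.1 μJ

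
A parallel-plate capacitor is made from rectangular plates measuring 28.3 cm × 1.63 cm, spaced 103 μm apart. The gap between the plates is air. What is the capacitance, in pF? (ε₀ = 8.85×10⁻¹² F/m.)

C ≈ 396 pF

A = 28.3 × 1.63 cm² = 4.61×10⁻³ m².
C = ε₀A/d = 8.85×10⁻¹² × 4.61×10⁻³ / 1.03×10⁻⁴ = 3.96×10⁻¹⁰ F.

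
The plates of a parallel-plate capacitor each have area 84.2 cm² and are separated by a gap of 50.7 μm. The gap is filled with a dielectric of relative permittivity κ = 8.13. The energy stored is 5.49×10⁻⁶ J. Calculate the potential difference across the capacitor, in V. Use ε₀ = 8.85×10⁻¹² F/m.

30.3 V

A = 84.2 cm² = 8.42×10⁻³ m².
C = κε₀A/d = 8.13 × 8.85×10⁻¹² × 8.42×10⁻³ / 5.07×10⁻⁵ = 1.19×10⁻⁸ F.
V = √(2U/C) = √(2 × 5.49×10⁻⁶ / 1.19×10⁻⁸) = 30.3 V.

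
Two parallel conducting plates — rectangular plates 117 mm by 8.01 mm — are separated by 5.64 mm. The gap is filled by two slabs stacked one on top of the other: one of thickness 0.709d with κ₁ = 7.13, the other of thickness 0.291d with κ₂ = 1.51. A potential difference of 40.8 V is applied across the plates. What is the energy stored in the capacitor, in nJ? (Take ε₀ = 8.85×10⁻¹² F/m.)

U ≈ 4.19 nJ

A = 117 × 8.01 mm² = 9.37×10⁻⁴ m².
Stacked slabs ⇒ two capacitors in series, each with the full plate area.
C₁ = κ₁ε₀A/d₁ = 7.13 × 8.85×10⁻¹² × 9.37×10⁻⁴ / 4.00×10⁻³ = 1.48×10⁻¹¹ F.
C₂ = κ₂ε₀A/d₂ = 1.51 × 8.85×10⁻¹² × 9.37×10⁻⁴ / 1.64×10⁻³ = 7.63×10⁻¹² F.
C = (1/C₁ + 1/C₂)⁻¹ = 5.03×10⁻¹² F.
U = ½CV² = ½ × 5.03×10⁻¹² × (40.8)² = 4.19×10⁻⁹ J.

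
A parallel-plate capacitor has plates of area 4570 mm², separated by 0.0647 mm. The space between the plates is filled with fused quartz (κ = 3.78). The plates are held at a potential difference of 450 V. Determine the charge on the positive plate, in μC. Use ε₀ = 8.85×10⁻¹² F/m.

1.06 μC

A = 4570 mm² = 4.57×10⁻³ m².
C = κε₀A/d = 3.78 × 8.85×10⁻¹² × 4.57×10⁻³ / 6.47×10⁻⁵ = 2.36×10⁻⁹ F.
Q = CV = 2.36×10⁻⁹ × 450 = 1.06×10⁻⁶ C.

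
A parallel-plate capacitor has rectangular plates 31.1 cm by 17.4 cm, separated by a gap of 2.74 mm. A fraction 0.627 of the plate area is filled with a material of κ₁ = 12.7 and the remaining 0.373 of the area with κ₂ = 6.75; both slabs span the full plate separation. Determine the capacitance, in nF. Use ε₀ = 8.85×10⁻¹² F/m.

C ≈ 1.83 nF

A = 31.1 × 17.4 cm² = 5.41×10⁻² m².
Side-by-side slabs ⇒ two capacitors in parallel, each spanning the full gap.
C₁ = κ₁ε₀A₁/d = 12.7 × 8.85×10⁻¹² × 3.39×10⁻² / 2.74×10⁻³ = 1.39×10⁻⁹ F.
C₂ = κ₂ε₀A₂/d = 6.75 × 8.85×10⁻¹² × 2.02×10⁻² / 2.74×10⁻³ = 4.40×10⁻¹⁰ F.
C = C₁ + C₂ = 1.83×10⁻⁹ F.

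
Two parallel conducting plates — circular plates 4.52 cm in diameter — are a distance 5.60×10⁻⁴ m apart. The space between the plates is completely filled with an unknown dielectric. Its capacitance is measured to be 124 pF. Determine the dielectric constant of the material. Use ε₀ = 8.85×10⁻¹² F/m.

κ ≈ 4.89

A = π(4.52/2 cm)² = 1.60×10⁻³ m².
κ = Cd/(ε₀A) = 1.24×10⁻¹⁰ × 5.60×10⁻⁴ / (8.85×10⁻¹² × 1.60×10⁻³) = 4.89.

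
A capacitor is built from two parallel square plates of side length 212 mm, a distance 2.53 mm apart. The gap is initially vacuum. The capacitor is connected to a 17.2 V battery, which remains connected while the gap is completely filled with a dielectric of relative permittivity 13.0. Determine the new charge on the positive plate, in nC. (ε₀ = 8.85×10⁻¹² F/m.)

A = (212 mm)² = 4.49×10⁻² m².
Initially C₁ = ε₀A/d = 8.85×10⁻¹² × 4.49×10⁻² / 2.53×10⁻³ = 1.57×10⁻¹⁰ F.
Q₁ = 2.70×10⁻⁹ C.
Battery connected ⇒ V is held fixed. C₂ = 13.0 C₁ and Q = CV, so Q₂/Q₁ = C₂/C₁ = 13.0.
Q₂ = 13.0 × 2.70×10⁻⁹ = 3.52×10⁻⁸ C.

35.2 nC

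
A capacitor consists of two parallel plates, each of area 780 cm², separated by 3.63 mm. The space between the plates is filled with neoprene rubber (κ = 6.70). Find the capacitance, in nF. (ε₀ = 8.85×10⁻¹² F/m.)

A = 780 cm² = 7.80×10⁻² m².
C = κε₀A/d = 6.70 × 8.85×10⁻¹² × 7.80×10⁻² / 3.63×10⁻³ = 1.27×10⁻⁹ F.

C ≈ 1.27 nF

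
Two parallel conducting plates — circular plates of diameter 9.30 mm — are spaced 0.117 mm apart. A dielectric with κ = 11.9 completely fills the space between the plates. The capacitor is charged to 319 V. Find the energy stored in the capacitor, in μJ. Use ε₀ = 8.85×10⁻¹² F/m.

A = π(9.30/2 mm)² = 6.79×10⁻⁵ m².
C = κε₀A/d = 11.9 × 8.85×10⁻¹² × 6.79×10⁻⁵ / 1.17×10⁻⁴ = 6.11×10⁻¹¹ F.
U = ½CV² = ½ × 6.11×10⁻¹¹ × (319)² = 3.11×10⁻⁶ J.

U ≈ 3.11 μJ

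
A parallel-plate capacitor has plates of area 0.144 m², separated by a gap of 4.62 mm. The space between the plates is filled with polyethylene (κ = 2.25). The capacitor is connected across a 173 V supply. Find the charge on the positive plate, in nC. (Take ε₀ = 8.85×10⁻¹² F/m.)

C = κε₀A/d = 2.25 × 8.85×10⁻¹² × 0.144 / 4.62×10⁻³ = 6.21×10⁻¹⁰ F.
Q = CV = 6.21×10⁻¹⁰ × 173 = 1.07×10⁻⁷ C.

Q ≈ 107 nC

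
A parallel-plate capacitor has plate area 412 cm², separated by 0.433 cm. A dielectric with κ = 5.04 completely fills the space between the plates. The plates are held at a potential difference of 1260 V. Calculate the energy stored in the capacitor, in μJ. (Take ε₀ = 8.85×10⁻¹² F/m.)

U ≈ 337 μJ

A = 412 cm² = 4.12×10⁻² m².
C = κε₀A/d = 5.04 × 8.85×10⁻¹² × 4.12×10⁻² / 4.33×10⁻³ = 4.24×10⁻¹⁰ F.
U = ½CV² = ½ × 4.24×10⁻¹⁰ × (1260)² = 3.37×10⁻⁴ J.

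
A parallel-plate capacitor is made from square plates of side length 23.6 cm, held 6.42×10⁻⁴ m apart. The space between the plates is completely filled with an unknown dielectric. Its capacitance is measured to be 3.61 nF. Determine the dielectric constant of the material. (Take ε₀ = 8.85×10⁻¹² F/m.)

A = (23.6 cm)² = 5.57×10⁻² m².
κ = Cd/(ε₀A) = 3.61×10⁻⁹ × 6.42×10⁻⁴ / (8.85×10⁻¹² × 5.57×10⁻²) = 4.70.

κ ≈ 4.70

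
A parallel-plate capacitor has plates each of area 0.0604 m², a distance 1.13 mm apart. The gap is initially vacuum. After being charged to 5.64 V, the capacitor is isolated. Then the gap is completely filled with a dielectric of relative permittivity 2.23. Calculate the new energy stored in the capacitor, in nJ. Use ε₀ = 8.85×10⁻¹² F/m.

Initially C₁ = ε₀A/d = 8.85×10⁻¹² × 6.04×10⁻² / 1.13×10⁻³ = 4.73×10⁻¹⁰ F.
U₁ = 7.52×10⁻⁹ J.
Isolated ⇒ Q is held fixed. C₂ = 2.23 C₁ and U = Q²/(2C), so U₂/U₁ = C₁/C₂ = 0.448.
U₂ = 0.448 × 7.52×10⁻⁹ = 3.37×10⁻⁹ J.

U ≈ 3.37 nJ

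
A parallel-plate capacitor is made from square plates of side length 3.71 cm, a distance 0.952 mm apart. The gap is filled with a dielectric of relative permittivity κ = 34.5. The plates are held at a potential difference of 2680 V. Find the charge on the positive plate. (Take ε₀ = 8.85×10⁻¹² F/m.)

A = (3.71 cm)² = 1.38×10⁻³ m².
C = κε₀A/d = 34.5 × 8.85×10⁻¹² × 1.38×10⁻³ / 9.52×10⁻⁴ = 4.41×10⁻¹⁰ F.
Q = CV = 4.41×10⁻¹⁰ × 2680 = 1.18×10⁻⁶ C.

Q ≈ 1.18 μC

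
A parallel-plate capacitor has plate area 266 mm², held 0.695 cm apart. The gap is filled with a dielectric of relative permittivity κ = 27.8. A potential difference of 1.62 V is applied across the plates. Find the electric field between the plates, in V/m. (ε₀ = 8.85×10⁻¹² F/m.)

E = V/d = 1.62 / 6.95×10⁻³ = 2.33×10² V/m.

E ≈ 233 V/m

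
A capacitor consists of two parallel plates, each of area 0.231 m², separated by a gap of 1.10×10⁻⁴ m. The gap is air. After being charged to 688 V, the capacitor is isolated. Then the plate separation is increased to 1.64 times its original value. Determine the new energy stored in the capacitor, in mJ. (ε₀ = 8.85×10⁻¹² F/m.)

Initially C₁ = ε₀A/d = 8.85×10⁻¹² × 0.231 / 1.10×10⁻⁴ = 1.86×10⁻⁸ F.
U₁ = 4.40×10⁻³ J.
Isolated ⇒ Q is held fixed. C₂ = 0.610 C₁ and U = Q²/(2C), so U₂/U₁ = C₁/C₂ = 1.64.
U₂ = 1.64 × 4.40×10⁻³ = 7.21×10⁻³ J.

U ≈ 7.21 mJ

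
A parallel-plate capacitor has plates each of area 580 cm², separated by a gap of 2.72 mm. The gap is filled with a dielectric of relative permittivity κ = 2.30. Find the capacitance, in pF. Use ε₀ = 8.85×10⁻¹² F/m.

A = 580 cm² = 5.80×10⁻² m².
C = κε₀A/d = 2.30 × 8.85×10⁻¹² × 5.80×10⁻² / 2.72×10⁻³ = 4.34×10⁻¹⁰ F.

C ≈ 434 pF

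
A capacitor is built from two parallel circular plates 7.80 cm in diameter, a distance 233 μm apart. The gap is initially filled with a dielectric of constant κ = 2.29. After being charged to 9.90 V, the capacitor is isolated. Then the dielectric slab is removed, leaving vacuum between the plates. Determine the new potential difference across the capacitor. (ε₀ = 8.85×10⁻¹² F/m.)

22.7 V

A = π(7.80/2 cm)² = 4.78×10⁻³ m².
Initially C₁ = κε₀A/d = 2.29 × 8.85×10⁻¹² × 4.78×10⁻³ / 2.33×10⁻⁴ = 4.16×10⁻¹⁰ F.
V₁ = 9.90 V.
Isolated ⇒ Q is held fixed. C₂ = 0.437 C₁ and V = Q/C, so V₂/V₁ = C₁/C₂ = 2.29.
V₂ = 2.29 × 9.90 = 22.7 V.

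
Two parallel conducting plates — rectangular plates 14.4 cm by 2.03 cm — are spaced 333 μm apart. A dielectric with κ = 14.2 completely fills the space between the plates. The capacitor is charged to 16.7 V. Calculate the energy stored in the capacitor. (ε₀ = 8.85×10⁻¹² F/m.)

A = 14.4 × 2.03 cm² = 2.92×10⁻³ m².
C = κε₀A/d = 14.2 × 8.85×10⁻¹² × 2.92×10⁻³ / 3.33×10⁻⁴ = 1.10×10⁻⁹ F.
U = ½CV² = ½ × 1.10×10⁻⁹ × (16.7)² = 1.54×10⁻⁷ J.

154 nJ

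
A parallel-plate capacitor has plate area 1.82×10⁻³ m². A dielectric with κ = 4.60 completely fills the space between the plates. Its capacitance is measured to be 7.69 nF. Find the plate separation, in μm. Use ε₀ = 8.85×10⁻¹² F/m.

d = κε₀A/C = 4.60 × 8.85×10⁻¹² × 1.82×10⁻³ / 7.69×10⁻⁹ = 9.63×10⁻⁶ m.

9.63 μm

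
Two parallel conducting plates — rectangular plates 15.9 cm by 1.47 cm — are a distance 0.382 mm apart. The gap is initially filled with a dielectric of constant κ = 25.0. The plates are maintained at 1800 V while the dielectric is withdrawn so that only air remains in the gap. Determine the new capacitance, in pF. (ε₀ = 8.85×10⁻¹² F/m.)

54.1 pF

A = 15.9 × 1.47 cm² = 2.34×10⁻³ m².
Initially C₁ = κε₀A/d = 25.0 × 8.85×10⁻¹² × 2.34×10⁻³ / 3.82×10⁻⁴ = 1.35×10⁻⁹ F.
C = κε₀A/d scales with κ, so C₂/C₁ = 1/κ = 1/25.0 = 0.0400.
C₂ = 0.0400 × 1.35×10⁻⁹ = 5.41×10⁻¹¹ F.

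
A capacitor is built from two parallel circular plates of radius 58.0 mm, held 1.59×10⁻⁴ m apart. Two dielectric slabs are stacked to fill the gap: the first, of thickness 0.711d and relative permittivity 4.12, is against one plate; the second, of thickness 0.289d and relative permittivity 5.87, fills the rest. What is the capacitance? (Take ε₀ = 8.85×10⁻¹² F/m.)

2.65 nF

A = π(58.0 mm)² = 1.06×10⁻² m².
Stacked slabs ⇒ two capacitors in series, each with the full plate area.
C₁ = κ₁ε₀A/d₁ = 4.12 × 8.85×10⁻¹² × 1.06×10⁻² / 1.13×10⁻⁴ = 3.41×10⁻⁹ F.
C₂ = κ₂ε₀A/d₂ = 5.87 × 8.85×10⁻¹² × 1.06×10⁻² / 4.60×10⁻⁵ = 1.19×10⁻⁸ F.
C = (1/C₁ + 1/C₂)⁻¹ = 2.65×10⁻⁹ F.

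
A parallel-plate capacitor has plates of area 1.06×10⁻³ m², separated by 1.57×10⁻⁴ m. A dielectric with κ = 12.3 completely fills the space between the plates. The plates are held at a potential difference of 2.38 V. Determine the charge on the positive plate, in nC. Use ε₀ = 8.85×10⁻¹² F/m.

Q ≈ 1.75 nC

C = κε₀A/d = 12.3 × 8.85×10⁻¹² × 1.06×10⁻³ / 1.57×10⁻⁴ = 7.35×10⁻¹⁰ F.
Q = CV = 7.35×10⁻¹⁰ × 2.38 = 1.75×10⁻⁹ C.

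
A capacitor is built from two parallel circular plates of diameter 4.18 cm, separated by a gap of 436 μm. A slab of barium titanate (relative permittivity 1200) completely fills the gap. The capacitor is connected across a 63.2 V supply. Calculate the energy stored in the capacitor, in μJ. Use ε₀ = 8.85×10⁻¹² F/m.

U ≈ 66.8 μJ

A = π(4.18/2 cm)² = 1.37×10⁻³ m².
C = κε₀A/d = 1200 × 8.85×10⁻¹² × 1.37×10⁻³ / 4.36×10⁻⁴ = 3.34×10⁻⁸ F.
U = ½CV² = ½ × 3.34×10⁻⁸ × (63.2)² = 6.68×10⁻⁵ J.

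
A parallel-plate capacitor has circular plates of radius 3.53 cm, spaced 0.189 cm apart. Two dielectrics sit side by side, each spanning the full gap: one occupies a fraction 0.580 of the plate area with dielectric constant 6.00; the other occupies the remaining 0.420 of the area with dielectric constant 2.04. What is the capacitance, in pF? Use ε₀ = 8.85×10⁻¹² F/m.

C ≈ 79.5 pF

A = π(3.53 cm)² = 3.91×10⁻³ m².
Side-by-side slabs ⇒ two capacitors in parallel, each spanning the full gap.
C₁ = κ₁ε₀A₁/d = 6.00 × 8.85×10⁻¹² × 2.27×10⁻³ / 1.89×10⁻³ = 6.38×10⁻¹¹ F.
C₂ = κ₂ε₀A₂/d = 2.04 × 8.85×10⁻¹² × 1.64×10⁻³ / 1.89×10⁻³ = 1.57×10⁻¹¹ F.
C = C₁ + C₂ = 7.95×10⁻¹¹ F.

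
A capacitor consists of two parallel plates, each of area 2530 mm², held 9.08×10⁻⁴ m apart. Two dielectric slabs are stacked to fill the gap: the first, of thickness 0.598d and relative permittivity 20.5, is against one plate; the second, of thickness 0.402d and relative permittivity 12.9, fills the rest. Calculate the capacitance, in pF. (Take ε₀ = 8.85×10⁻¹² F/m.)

A = 2530 mm² = 2.53×10⁻³ m².
Stacked slabs ⇒ two capacitors in series, each with the full plate area.
C₁ = κ₁ε₀A/d₁ = 20.5 × 8.85×10⁻¹² × 2.53×10⁻³ / 5.43×10⁻⁴ = 8.45×10⁻¹⁰ F.
C₂ = κ₂ε₀A/d₂ = 12.9 × 8.85×10⁻¹² × 2.53×10⁻³ / 3.65×10⁻⁴ = 7.91×10⁻¹⁰ F.
C = (1/C₁ + 1/C₂)⁻¹ = 4.09×10⁻¹⁰ F.

C ≈ 409 pF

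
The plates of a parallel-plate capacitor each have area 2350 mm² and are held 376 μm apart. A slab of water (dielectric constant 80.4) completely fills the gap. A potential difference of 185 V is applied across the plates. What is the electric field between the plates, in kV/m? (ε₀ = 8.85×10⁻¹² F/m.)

E ≈ 492 kV/m

E = V/d = 185 / 3.76×10⁻⁴ = 4.92×10⁵ V/m.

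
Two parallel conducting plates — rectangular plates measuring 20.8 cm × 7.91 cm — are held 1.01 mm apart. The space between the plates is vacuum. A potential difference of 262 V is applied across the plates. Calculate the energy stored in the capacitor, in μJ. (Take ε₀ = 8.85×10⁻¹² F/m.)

A = 20.8 × 7.91 cm² = 1.65×10⁻² m².
C = ε₀A/d = 8.85×10⁻¹² × 1.65×10⁻² / 1.01×10⁻³ = 1.44×10⁻¹⁰ F.
U = ½CV² = ½ × 1.44×10⁻¹⁰ × (262)² = 4.95×10⁻⁶ J.

U ≈ 4.95 μJ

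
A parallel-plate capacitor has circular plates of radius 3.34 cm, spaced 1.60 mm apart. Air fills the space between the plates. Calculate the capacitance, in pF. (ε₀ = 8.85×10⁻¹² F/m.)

A = π(3.34 cm)² = 3.50×10⁻³ m².
C = ε₀A/d = 8.85×10⁻¹² × 3.50×10⁻³ / 1.60×10⁻³ = 1.94×10⁻¹¹ F.

19.4 pF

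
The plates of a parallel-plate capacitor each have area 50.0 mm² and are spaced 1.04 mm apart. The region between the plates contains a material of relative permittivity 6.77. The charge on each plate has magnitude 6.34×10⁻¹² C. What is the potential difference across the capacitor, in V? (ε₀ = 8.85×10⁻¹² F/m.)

2.20 V

A = 50.0 mm² = 5.00×10⁻⁵ m².
C = κε₀A/d = 6.77 × 8.85×10⁻¹² × 5.00×10⁻⁵ / 1.04×10⁻³ = 2.88×10⁻¹² F.
V = Q/C = 6.34×10⁻¹² / 2.88×10⁻¹² = 2.20 V.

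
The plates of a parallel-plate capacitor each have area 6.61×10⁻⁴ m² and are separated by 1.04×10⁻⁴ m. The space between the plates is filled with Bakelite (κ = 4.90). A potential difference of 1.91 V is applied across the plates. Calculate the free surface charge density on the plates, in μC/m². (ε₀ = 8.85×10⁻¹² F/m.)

0.796 μC/m²

C = κε₀A/d = 4.90 × 8.85×10⁻¹² × 6.61×10⁻⁴ / 1.04×10⁻⁴ = 2.76×10⁻¹⁰ F.
σ = Q/A = CV/A = 2.76×10⁻¹⁰ × 1.91 / 6.61×10⁻⁴ = 7.96×10⁻⁷ C/m².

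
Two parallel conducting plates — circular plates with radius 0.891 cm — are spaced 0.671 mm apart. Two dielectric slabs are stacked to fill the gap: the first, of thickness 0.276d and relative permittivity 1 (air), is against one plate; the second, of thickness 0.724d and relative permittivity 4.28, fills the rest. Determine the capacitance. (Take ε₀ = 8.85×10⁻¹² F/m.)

C ≈ 7.39 pF

A = π(0.891 cm)² = 2.49×10⁻⁴ m².
Stacked slabs ⇒ two capacitors in series, each with the full plate area.
C₁ = κ₁ε₀A/d₁ = 1.00 × 8.85×10⁻¹² × 2.49×10⁻⁴ / 1.85×10⁻⁴ = 1.19×10⁻¹¹ F.
C₂ = κ₂ε₀A/d₂ = 4.28 × 8.85×10⁻¹² × 2.49×10⁻⁴ / 4.86×10⁻⁴ = 1.94×10⁻¹¹ F.
C = (1/C₁ + 1/C₂)⁻¹ = 7.39×10⁻¹² F.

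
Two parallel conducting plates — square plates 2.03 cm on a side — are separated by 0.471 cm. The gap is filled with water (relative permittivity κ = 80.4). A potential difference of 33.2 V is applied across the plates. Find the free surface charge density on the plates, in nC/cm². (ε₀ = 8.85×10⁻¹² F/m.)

A = (2.03 cm)² = 4.12×10⁻⁴ m².
C = κε₀A/d = 80.4 × 8.85×10⁻¹² × 4.12×10⁻⁴ / 4.71×10⁻³ = 6.23×10⁻¹¹ F.
σ = Q/A = CV/A = 6.23×10⁻¹¹ × 33.2 / 4.12×10⁻⁴ = 5.02×10⁻⁶ C/m².

0.502 nC/cm²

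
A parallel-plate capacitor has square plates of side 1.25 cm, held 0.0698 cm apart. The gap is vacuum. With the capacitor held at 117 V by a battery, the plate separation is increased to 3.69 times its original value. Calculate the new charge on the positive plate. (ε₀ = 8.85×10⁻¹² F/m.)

Q ≈ 62.8 pC

A = (1.25 cm)² = 1.56×10⁻⁴ m².
Initially C₁ = ε₀A/d = 8.85×10⁻¹² × 1.56×10⁻⁴ / 6.98×10⁻⁴ = 1.98×10⁻¹² F.
Q₁ = 2.32×10⁻¹⁰ C.
Battery connected ⇒ V is held fixed. C₂ = 0.271 C₁ and Q = CV, so Q₂/Q₁ = C₂/C₁ = 0.271.
Q₂ = 0.271 × 2.32×10⁻¹⁰ = 6.28×10⁻¹¹ C.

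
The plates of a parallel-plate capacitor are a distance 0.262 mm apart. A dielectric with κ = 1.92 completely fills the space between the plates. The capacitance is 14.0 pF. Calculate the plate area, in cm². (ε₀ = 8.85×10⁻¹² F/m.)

A = Cd/(κε₀) = 1.40×10⁻¹¹ × 2.62×10⁻⁴ / (1.92 × 8.85×10⁻¹²) = 2.16×10⁻⁴ m².

2.16 cm²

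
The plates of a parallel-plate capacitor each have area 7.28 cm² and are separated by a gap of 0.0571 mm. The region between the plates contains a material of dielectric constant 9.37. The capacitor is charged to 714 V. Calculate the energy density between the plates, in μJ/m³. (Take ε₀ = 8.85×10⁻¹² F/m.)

6.48×10⁹ μJ/m³

E = V/d = 714 / 5.71×10⁻⁵ = 1.25×10⁷ V/m.
u = ½κε₀E² = ½ × 9.37 × 8.85×10⁻¹² × (1.25×10⁷)² = 6.48×10³ J/m³.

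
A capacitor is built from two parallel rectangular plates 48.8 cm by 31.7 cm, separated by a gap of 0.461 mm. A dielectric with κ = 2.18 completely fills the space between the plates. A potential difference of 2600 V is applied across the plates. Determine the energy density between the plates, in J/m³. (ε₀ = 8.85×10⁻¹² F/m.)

u ≈ 307 J/m³

E = V/d = 2600 / 4.61×10⁻⁴ = 5.64×10⁶ V/m.
u = ½κε₀E² = ½ × 2.18 × 8.85×10⁻¹² × (5.64×10⁶)² = 3.07×10² J/m³.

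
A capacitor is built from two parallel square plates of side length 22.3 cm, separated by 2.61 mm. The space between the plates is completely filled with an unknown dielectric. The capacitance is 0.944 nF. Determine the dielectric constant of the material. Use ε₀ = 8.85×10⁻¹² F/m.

A = (22.3 cm)² = 4.97×10⁻² m².
κ = Cd/(ε₀A) = 9.44×10⁻¹⁰ × 2.61×10⁻³ / (8.85×10⁻¹² × 4.97×10⁻²) = 5.60.

κ ≈ 5.60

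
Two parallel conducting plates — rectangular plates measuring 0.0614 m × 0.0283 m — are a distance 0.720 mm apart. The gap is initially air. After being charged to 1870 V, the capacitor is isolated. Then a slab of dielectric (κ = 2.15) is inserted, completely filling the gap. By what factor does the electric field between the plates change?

E₂/E₁ ≈ 0.465

Isolated ⇒ Q is held fixed.
V₂ = Q/C₂ = V₁/2.15; E = V/d, so E₂/E₁ = (V₂/V₁)(d₁/d₂) = 0.465.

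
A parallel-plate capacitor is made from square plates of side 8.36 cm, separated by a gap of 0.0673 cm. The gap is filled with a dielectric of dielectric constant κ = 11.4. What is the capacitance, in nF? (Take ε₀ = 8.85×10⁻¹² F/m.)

C ≈ 1.05 nF

A = (8.36 cm)² = 6.99×10⁻³ m².
C = κε₀A/d = 11.4 × 8.85×10⁻¹² × 6.99×10⁻³ / 6.73×10⁻⁴ = 1.05×10⁻⁹ F.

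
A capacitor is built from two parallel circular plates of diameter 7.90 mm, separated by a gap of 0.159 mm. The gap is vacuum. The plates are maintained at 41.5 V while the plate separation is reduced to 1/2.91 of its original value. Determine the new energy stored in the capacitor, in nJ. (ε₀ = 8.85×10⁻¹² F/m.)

6.84 nJ

A = π(7.90/2 mm)² = 4.90×10⁻⁵ m².
Initially C₁ = ε₀A/d = 8.85×10⁻¹² × 4.90×10⁻⁵ / 1.59×10⁻⁴ = 2.73×10⁻¹² F.
U₁ = 2.35×10⁻⁹ J.
Battery connected ⇒ V is held fixed. C₂ = 2.91 C₁ and U = ½CV², so U₂/U₁ = C₂/C₁ = 2.91.
U₂ = 2.91 × 2.35×10⁻⁹ = 6.84×10⁻⁹ J.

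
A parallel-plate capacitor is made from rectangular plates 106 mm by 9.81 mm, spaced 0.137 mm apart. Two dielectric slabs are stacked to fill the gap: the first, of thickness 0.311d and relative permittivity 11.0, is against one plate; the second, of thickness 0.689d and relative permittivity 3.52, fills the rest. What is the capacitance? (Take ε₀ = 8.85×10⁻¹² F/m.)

300 pF

A = 106 × 9.81 mm² = 1.04×10⁻³ m².
Stacked slabs ⇒ two capacitors in series, each with the full plate area.
C₁ = κ₁ε₀A/d₁ = 11.0 × 8.85×10⁻¹² × 1.04×10⁻³ / 4.26×10⁻⁵ = 2.38×10⁻⁹ F.
C₂ = κ₂ε₀A/d₂ = 3.52 × 8.85×10⁻¹² × 1.04×10⁻³ / 9.44×10⁻⁵ = 3.43×10⁻¹⁰ F.
C = (1/C₁ + 1/C₂)⁻¹ = 3.00×10⁻¹⁰ F.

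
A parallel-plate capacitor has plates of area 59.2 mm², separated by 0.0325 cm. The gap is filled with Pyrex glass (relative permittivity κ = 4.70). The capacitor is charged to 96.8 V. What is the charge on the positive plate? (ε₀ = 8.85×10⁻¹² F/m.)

A = 59.2 mm² = 5.92×10⁻⁵ m².
C = κε₀A/d = 4.70 × 8.85×10⁻¹² × 5.92×10⁻⁵ / 3.25×10⁻⁴ = 7.58×10⁻¹² F.
Q = CV = 7.58×10⁻¹² × 96.8 = 7.33×10⁻¹⁰ C.

Q ≈ 0.733 nC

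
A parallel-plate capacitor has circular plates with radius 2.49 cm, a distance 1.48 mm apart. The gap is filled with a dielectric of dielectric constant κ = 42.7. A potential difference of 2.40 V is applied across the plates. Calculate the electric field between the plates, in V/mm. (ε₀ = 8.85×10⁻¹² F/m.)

E = V/d = 2.40 / 1.48×10⁻³ = 1.62×10³ V/m.

1.62 V/mm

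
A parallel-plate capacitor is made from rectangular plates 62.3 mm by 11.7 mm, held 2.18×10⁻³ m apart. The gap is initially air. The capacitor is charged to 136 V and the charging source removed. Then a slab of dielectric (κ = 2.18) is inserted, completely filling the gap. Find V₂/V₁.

Isolated ⇒ Q is held fixed.
C₂ = 2.18 C₁ and V = Q/C, so V₂/V₁ = C₁/C₂ = 0.459.

V₂/V₁ ≈ 0.459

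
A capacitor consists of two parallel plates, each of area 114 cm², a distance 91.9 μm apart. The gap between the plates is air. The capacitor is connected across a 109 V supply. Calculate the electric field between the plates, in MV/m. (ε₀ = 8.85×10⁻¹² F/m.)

E ≈ 1.19 MV/m

E = V/d = 109 / 9.19×10⁻⁵ = 1.19×10⁶ V/m.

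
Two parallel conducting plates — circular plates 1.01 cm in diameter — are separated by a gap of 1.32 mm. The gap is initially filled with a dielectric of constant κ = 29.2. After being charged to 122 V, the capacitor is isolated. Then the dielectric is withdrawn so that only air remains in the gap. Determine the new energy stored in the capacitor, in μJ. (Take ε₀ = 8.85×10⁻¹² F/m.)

3.41 μJ

A = π(1.01/2 cm)² = 8.01×10⁻⁵ m².
Initially C₁ = κε₀A/d = 29.2 × 8.85×10⁻¹² × 8.01×10⁻⁵ / 1.32×10⁻³ = 1.57×10⁻¹¹ F.
U₁ = 1.17×10⁻⁷ J.
Isolated ⇒ Q is held fixed. C₂ = 0.0342 C₁ and U = Q²/(2C), so U₂/U₁ = C₁/C₂ = 29.2.
U₂ = 29.2 × 1.17×10⁻⁷ = 3.41×10⁻⁶ J.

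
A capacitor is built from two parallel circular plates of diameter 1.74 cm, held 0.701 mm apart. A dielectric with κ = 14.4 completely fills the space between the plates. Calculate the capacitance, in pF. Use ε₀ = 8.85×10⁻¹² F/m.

C ≈ 43.2 pF

A = π(1.74/2 cm)² = 2.38×10⁻⁴ m².
C = κε₀A/d = 14.4 × 8.85×10⁻¹² × 2.38×10⁻⁴ / 7.01×10⁻⁴ = 4.32×10⁻¹¹ F.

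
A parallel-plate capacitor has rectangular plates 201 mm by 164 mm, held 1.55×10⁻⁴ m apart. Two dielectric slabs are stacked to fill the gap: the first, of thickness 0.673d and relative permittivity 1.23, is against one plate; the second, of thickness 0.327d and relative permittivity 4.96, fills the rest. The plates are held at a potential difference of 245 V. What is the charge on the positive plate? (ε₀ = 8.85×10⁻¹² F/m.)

Q ≈ 0.752 μC

A = 201 × 164 mm² = 3.30×10⁻² m².
Stacked slabs ⇒ two capacitors in series, each with the full plate area.
C₁ = κ₁ε₀A/d₁ = 1.23 × 8.85×10⁻¹² × 3.30×10⁻² / 1.04×10⁻⁴ = 3.44×10⁻⁹ F.
C₂ = κ₂ε₀A/d₂ = 4.96 × 8.85×10⁻¹² × 3.30×10⁻² / 5.07×10⁻⁵ = 2.85×10⁻⁸ F.
C = (1/C₁ + 1/C₂)⁻¹ = 3.07×10⁻⁹ F.
Q = CV = 3.07×10⁻⁹ × 245 = 7.52×10⁻⁷ C.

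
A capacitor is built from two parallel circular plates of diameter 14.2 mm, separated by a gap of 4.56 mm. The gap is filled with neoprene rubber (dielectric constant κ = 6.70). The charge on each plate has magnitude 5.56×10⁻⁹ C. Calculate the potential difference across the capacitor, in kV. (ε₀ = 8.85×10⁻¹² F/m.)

V ≈ 2.70 kV

A = π(14.2/2 mm)² = 1.58×10⁻⁴ m².
C = κε₀A/d = 6.70 × 8.85×10⁻¹² × 1.58×10⁻⁴ / 4.56×10⁻³ = 2.06×10⁻¹² F.
V = Q/C = 5.56×10⁻⁹ / 2.06×10⁻¹² = 2.70×10³ V.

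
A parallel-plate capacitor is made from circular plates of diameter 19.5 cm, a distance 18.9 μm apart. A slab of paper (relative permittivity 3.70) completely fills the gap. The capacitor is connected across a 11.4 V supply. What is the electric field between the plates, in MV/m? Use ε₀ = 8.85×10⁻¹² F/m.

E = V/d = 11.4 / 1.89×10⁻⁵ = 6.03×10⁵ V/m.

0.603 MV/m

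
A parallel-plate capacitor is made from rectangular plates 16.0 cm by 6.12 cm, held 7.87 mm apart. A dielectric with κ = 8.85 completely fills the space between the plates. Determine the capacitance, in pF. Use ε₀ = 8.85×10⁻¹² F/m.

A = 16.0 × 6.12 cm² = 9.79×10⁻³ m².
C = κε₀A/d = 8.85 × 8.85×10⁻¹² × 9.79×10⁻³ / 7.87×10⁻³ = 9.75×10⁻¹¹ F.

C ≈ 97.5 pF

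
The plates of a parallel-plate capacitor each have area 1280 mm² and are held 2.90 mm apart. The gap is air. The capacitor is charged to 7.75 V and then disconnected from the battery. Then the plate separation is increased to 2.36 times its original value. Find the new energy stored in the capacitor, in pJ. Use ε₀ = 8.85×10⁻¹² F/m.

U ≈ 277 pJ

A = 1280 mm² = 1.28×10⁻³ m².
Initially C₁ = ε₀A/d = 8.85×10⁻¹² × 1.28×10⁻³ / 2.90×10⁻³ = 3.91×10⁻¹² F.
U₁ = 1.17×10⁻¹⁰ J.
Isolated ⇒ Q is held fixed. C₂ = 0.424 C₁ and U = Q²/(2C), so U₂/U₁ = C₁/C₂ = 2.36.
U₂ = 2.36 × 1.17×10⁻¹⁰ = 2.77×10⁻¹⁰ J.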